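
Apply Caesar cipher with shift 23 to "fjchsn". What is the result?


Caesar cipher: shift "fjchsn" by 23
  'f' (pos 5) + 23 = pos 2 = 'c'
  'j' (pos 9) + 23 = pos 6 = 'g'
  'c' (pos 2) + 23 = pos 25 = 'z'
  'h' (pos 7) + 23 = pos 4 = 'e'
  's' (pos 18) + 23 = pos 15 = 'p'
  'n' (pos 13) + 23 = pos 10 = 'k'
Result: cgzepk

cgzepk


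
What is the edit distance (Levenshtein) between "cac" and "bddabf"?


Computing edit distance: "cac" -> "bddabf"
DP table:
           b    d    d    a    b    f
      0    1    2    3    4    5    6
  c   1    1    2    3    4    5    6
  a   2    2    2    3    3    4    5
  c   3    3    3    3    4    4    5
Edit distance = dp[3][6] = 5

5


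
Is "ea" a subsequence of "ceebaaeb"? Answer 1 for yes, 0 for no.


Check if "ea" is a subsequence of "ceebaaeb"
Greedy scan:
  Position 0 ('c'): no match needed
  Position 1 ('e'): matches sub[0] = 'e'
  Position 2 ('e'): no match needed
  Position 3 ('b'): no match needed
  Position 4 ('a'): matches sub[1] = 'a'
  Position 5 ('a'): no match needed
  Position 6 ('e'): no match needed
  Position 7 ('b'): no match needed
All 2 characters matched => is a subsequence

1


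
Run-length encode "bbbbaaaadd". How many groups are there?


Input: bbbbaaaadd
Scanning for consecutive runs:
  Group 1: 'b' x 4 (positions 0-3)
  Group 2: 'a' x 4 (positions 4-7)
  Group 3: 'd' x 2 (positions 8-9)
Total groups: 3

3


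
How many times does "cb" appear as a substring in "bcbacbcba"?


Searching for "cb" in "bcbacbcba"
Scanning each position:
  Position 0: "bc" => no
  Position 1: "cb" => MATCH
  Position 2: "ba" => no
  Position 3: "ac" => no
  Position 4: "cb" => MATCH
  Position 5: "bc" => no
  Position 6: "cb" => MATCH
  Position 7: "ba" => no
Total occurrences: 3

3


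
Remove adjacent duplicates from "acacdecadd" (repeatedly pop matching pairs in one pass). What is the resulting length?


Input: acacdecadd
Stack-based adjacent duplicate removal:
  Read 'a': push. Stack: a
  Read 'c': push. Stack: ac
  Read 'a': push. Stack: aca
  Read 'c': push. Stack: acac
  Read 'd': push. Stack: acacd
  Read 'e': push. Stack: acacde
  Read 'c': push. Stack: acacdec
  Read 'a': push. Stack: acacdeca
  Read 'd': push. Stack: acacdecad
  Read 'd': matches stack top 'd' => pop. Stack: acacdeca
Final stack: "acacdeca" (length 8)

8


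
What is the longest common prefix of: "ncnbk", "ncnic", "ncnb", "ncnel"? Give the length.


Words: ncnbk, ncnic, ncnb, ncnel
  Position 0: all 'n' => match
  Position 1: all 'c' => match
  Position 2: all 'n' => match
  Position 3: ('b', 'i', 'b', 'e') => mismatch, stop
LCP = "ncn" (length 3)

3


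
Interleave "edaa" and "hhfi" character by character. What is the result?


Interleaving "edaa" and "hhfi":
  Position 0: 'e' from first, 'h' from second => "eh"
  Position 1: 'd' from first, 'h' from second => "dh"
  Position 2: 'a' from first, 'f' from second => "af"
  Position 3: 'a' from first, 'i' from second => "ai"
Result: ehdhafai

ehdhafai


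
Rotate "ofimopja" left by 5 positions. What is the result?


Input: "ofimopja", rotate left by 5
First 5 characters: "ofimo"
Remaining characters: "pja"
Concatenate remaining + first: "pja" + "ofimo" = "pjaofimo"

pjaofimo


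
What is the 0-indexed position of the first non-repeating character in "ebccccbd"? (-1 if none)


Input: ebccccbd
Character frequencies:
  'b': 2
  'c': 4
  'd': 1
  'e': 1
Scanning left to right for freq == 1:
  Position 0 ('e'): unique! => answer = 0

0


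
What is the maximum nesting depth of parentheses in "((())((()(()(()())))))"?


Input: "((())((()(()(()())))))"
Tracking depth:
  Position 0 '(': depth becomes 1
  Position 1 '(': depth becomes 2
  Position 2 '(': depth becomes 3
  Position 3 ')': depth becomes 2
  Position 4 ')': depth becomes 1
  Position 5 '(': depth becomes 2
  Position 6 '(': depth becomes 3
  Position 7 '(': depth becomes 4
  Position 8 ')': depth becomes 3
  Position 9 '(': depth becomes 4
  Position 10 '(': depth becomes 5
  Position 11 ')': depth becomes 4
  Position 12 '(': depth becomes 5
  Position 13 '(': depth becomes 6
  Position 14 ')': depth becomes 5
  Position 15 '(': depth becomes 6
  Position 16 ')': depth becomes 5
  Position 17 ')': depth becomes 4
  Position 18 ')': depth becomes 3
  Position 19 ')': depth becomes 2
  Position 20 ')': depth becomes 1
  Position 21 ')': depth becomes 0
Maximum depth reached: 6

6


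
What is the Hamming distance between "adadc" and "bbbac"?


Comparing "adadc" and "bbbac" position by position:
  Position 0: 'a' vs 'b' => differ
  Position 1: 'd' vs 'b' => differ
  Position 2: 'a' vs 'b' => differ
  Position 3: 'd' vs 'a' => differ
  Position 4: 'c' vs 'c' => same
Total differences (Hamming distance): 4

4


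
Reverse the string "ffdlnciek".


Input: ffdlnciek
Reading characters right to left:
  Position 8: 'k'
  Position 7: 'e'
  Position 6: 'i'
  Position 5: 'c'
  Position 4: 'n'
  Position 3: 'l'
  Position 2: 'd'
  Position 1: 'f'
  Position 0: 'f'
Reversed: keicnldff

keicnldff


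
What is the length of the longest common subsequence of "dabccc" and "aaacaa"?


LCS of "dabccc" and "aaacaa"
DP table:
           a    a    a    c    a    a
      0    0    0    0    0    0    0
  d   0    0    0    0    0    0    0
  a   0    1    1    1    1    1    1
  b   0    1    1    1    1    1    1
  c   0    1    1    1    2    2    2
  c   0    1    1    1    2    2    2
  c   0    1    1    1    2    2    2
LCS length = dp[6][6] = 2

2


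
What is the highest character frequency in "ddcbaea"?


Input: ddcbaea
Character counts:
  'a': 2
  'b': 1
  'c': 1
  'd': 2
  'e': 1
Maximum frequency: 2

2


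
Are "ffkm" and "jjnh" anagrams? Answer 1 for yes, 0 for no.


Strings: "ffkm", "jjnh"
Sorted first:  ffkm
Sorted second: hjjn
Differ at position 0: 'f' vs 'h' => not anagrams

0


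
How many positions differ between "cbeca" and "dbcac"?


Comparing "cbeca" and "dbcac" position by position:
  Position 0: 'c' vs 'd' => DIFFER
  Position 1: 'b' vs 'b' => same
  Position 2: 'e' vs 'c' => DIFFER
  Position 3: 'c' vs 'a' => DIFFER
  Position 4: 'a' vs 'c' => DIFFER
Positions that differ: 4

4


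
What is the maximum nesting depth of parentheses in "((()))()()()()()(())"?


Input: "((()))()()()()()(())"
Tracking depth:
  Position 0 '(': depth becomes 1
  Position 1 '(': depth becomes 2
  Position 2 '(': depth becomes 3
  Position 3 ')': depth becomes 2
  Position 4 ')': depth becomes 1
  Position 5 ')': depth becomes 0
  Position 6 '(': depth becomes 1
  Position 7 ')': depth becomes 0
  Position 8 '(': depth becomes 1
  Position 9 ')': depth becomes 0
  Position 10 '(': depth becomes 1
  Position 11 ')': depth becomes 0
  Position 12 '(': depth becomes 1
  Position 13 ')': depth becomes 0
  Position 14 '(': depth becomes 1
  Position 15 ')': depth becomes 0
  Position 16 '(': depth becomes 1
  Position 17 '(': depth becomes 2
  Position 18 ')': depth becomes 1
  Position 19 ')': depth becomes 0
Maximum depth reached: 3

3


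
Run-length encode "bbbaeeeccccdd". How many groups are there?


Input: bbbaeeeccccdd
Scanning for consecutive runs:
  Group 1: 'b' x 3 (positions 0-2)
  Group 2: 'a' x 1 (positions 3-3)
  Group 3: 'e' x 3 (positions 4-6)
  Group 4: 'c' x 4 (positions 7-10)
  Group 5: 'd' x 2 (positions 11-12)
Total groups: 5

5


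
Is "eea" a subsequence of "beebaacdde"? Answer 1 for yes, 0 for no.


Check if "eea" is a subsequence of "beebaacdde"
Greedy scan:
  Position 0 ('b'): no match needed
  Position 1 ('e'): matches sub[0] = 'e'
  Position 2 ('e'): matches sub[1] = 'e'
  Position 3 ('b'): no match needed
  Position 4 ('a'): matches sub[2] = 'a'
  Position 5 ('a'): no match needed
  Position 6 ('c'): no match needed
  Position 7 ('d'): no match needed
  Position 8 ('d'): no match needed
  Position 9 ('e'): no match needed
All 3 characters matched => is a subsequence

1


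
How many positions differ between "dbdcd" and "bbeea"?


Comparing "dbdcd" and "bbeea" position by position:
  Position 0: 'd' vs 'b' => DIFFER
  Position 1: 'b' vs 'b' => same
  Position 2: 'd' vs 'e' => DIFFER
  Position 3: 'c' vs 'e' => DIFFER
  Position 4: 'd' vs 'a' => DIFFER
Positions that differ: 4

4


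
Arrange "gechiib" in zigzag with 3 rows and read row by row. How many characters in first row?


Zigzag "gechiib" into 3 rows:
Placing characters:
  'g' => row 0
  'e' => row 1
  'c' => row 2
  'h' => row 1
  'i' => row 0
  'i' => row 1
  'b' => row 2
Rows:
  Row 0: "gi"
  Row 1: "ehi"
  Row 2: "cb"
First row length: 2

2


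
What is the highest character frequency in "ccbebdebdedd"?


Input: ccbebdebdedd
Character counts:
  'b': 3
  'c': 2
  'd': 4
  'e': 3
Maximum frequency: 4

4


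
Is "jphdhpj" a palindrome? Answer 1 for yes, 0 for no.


Input: jphdhpj
Reversed: jphdhpj
  Compare pos 0 ('j') with pos 6 ('j'): match
  Compare pos 1 ('p') with pos 5 ('p'): match
  Compare pos 2 ('h') with pos 4 ('h'): match
Result: palindrome

1


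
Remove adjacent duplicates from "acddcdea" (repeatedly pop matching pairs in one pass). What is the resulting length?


Input: acddcdea
Stack-based adjacent duplicate removal:
  Read 'a': push. Stack: a
  Read 'c': push. Stack: ac
  Read 'd': push. Stack: acd
  Read 'd': matches stack top 'd' => pop. Stack: ac
  Read 'c': matches stack top 'c' => pop. Stack: a
  Read 'd': push. Stack: ad
  Read 'e': push. Stack: ade
  Read 'a': push. Stack: adea
Final stack: "adea" (length 4)

4


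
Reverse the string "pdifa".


Input: pdifa
Reading characters right to left:
  Position 4: 'a'
  Position 3: 'f'
  Position 2: 'i'
  Position 1: 'd'
  Position 0: 'p'
Reversed: afidp

afidp


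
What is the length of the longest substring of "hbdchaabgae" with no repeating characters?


Input: "hbdchaabgae"
Sliding window (track last position of each char):
  Position 0 ('h'): window [0,0] length 1 -- new best
  Position 1 ('b'): window [0,1] length 2 -- new best
  Position 2 ('d'): window [0,2] length 3 -- new best
  Position 3 ('c'): window [0,3] length 4 -- new best
  Position 4 ('h'): repeat (last at 0), move window start to 1
  Position 4 ('h'): window [1,4] length 4
  Position 5 ('a'): window [1,5] length 5 -- new best
  Position 6 ('a'): repeat (last at 5), move window start to 6
  Position 6 ('a'): window [6,6] length 1
  Position 7 ('b'): window [6,7] length 2
  Position 8 ('g'): window [6,8] length 3
  Position 9 ('a'): repeat (last at 6), move window start to 7
  Position 9 ('a'): window [7,9] length 3
  Position 10 ('e'): window [7,10] length 4
Longest substring with no repeats: "bdcha" with length 5

5


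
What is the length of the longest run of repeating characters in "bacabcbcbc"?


Input: "bacabcbcbc"
Scanning for longest run:
  Position 1 ('a'): new char, reset run to 1
  Position 2 ('c'): new char, reset run to 1
  Position 3 ('a'): new char, reset run to 1
  Position 4 ('b'): new char, reset run to 1
  Position 5 ('c'): new char, reset run to 1
  Position 6 ('b'): new char, reset run to 1
  Position 7 ('c'): new char, reset run to 1
  Position 8 ('b'): new char, reset run to 1
  Position 9 ('c'): new char, reset run to 1
Longest run: 'b' with length 1

1


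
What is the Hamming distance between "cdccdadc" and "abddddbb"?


Comparing "cdccdadc" and "abddddbb" position by position:
  Position 0: 'c' vs 'a' => differ
  Position 1: 'd' vs 'b' => differ
  Position 2: 'c' vs 'd' => differ
  Position 3: 'c' vs 'd' => differ
  Position 4: 'd' vs 'd' => same
  Position 5: 'a' vs 'd' => differ
  Position 6: 'd' vs 'b' => differ
  Position 7: 'c' vs 'b' => differ
Total differences (Hamming distance): 7

7


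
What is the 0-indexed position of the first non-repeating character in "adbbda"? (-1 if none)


Input: adbbda
Character frequencies:
  'a': 2
  'b': 2
  'd': 2
Scanning left to right for freq == 1:
  Position 0 ('a'): freq=2, skip
  Position 1 ('d'): freq=2, skip
  Position 2 ('b'): freq=2, skip
  Position 3 ('b'): freq=2, skip
  Position 4 ('d'): freq=2, skip
  Position 5 ('a'): freq=2, skip
  No unique character found => answer = -1

-1


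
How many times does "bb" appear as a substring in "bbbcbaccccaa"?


Searching for "bb" in "bbbcbaccccaa"
Scanning each position:
  Position 0: "bb" => MATCH
  Position 1: "bb" => MATCH
  Position 2: "bc" => no
  Position 3: "cb" => no
  Position 4: "ba" => no
  Position 5: "ac" => no
  Position 6: "cc" => no
  Position 7: "cc" => no
  Position 8: "cc" => no
  Position 9: "ca" => no
  Position 10: "aa" => no
Total occurrences: 2

2


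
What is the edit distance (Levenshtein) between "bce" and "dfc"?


Computing edit distance: "bce" -> "dfc"
DP table:
           d    f    c
      0    1    2    3
  b   1    1    2    3
  c   2    2    2    2
  e   3    3    3    3
Edit distance = dp[3][3] = 3

3


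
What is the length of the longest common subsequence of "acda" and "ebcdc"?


LCS of "acda" and "ebcdc"
DP table:
           e    b    c    d    c
      0    0    0    0    0    0
  a   0    0    0    0    0    0
  c   0    0    0    1    1    1
  d   0    0    0    1    2    2
  a   0    0    0    1    2    2
LCS length = dp[4][5] = 2

2


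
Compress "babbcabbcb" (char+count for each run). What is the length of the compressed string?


Input: babbcabbcb
Runs:
  'b' x 1 => "b1"
  'a' x 1 => "a1"
  'b' x 2 => "b2"
  'c' x 1 => "c1"
  'a' x 1 => "a1"
  'b' x 2 => "b2"
  'c' x 1 => "c1"
  'b' x 1 => "b1"
Compressed: "b1a1b2c1a1b2c1b1"
Compressed length: 16

16


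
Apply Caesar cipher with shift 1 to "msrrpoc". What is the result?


Caesar cipher: shift "msrrpoc" by 1
  'm' (pos 12) + 1 = pos 13 = 'n'
  's' (pos 18) + 1 = pos 19 = 't'
  'r' (pos 17) + 1 = pos 18 = 's'
  'r' (pos 17) + 1 = pos 18 = 's'
  'p' (pos 15) + 1 = pos 16 = 'q'
  'o' (pos 14) + 1 = pos 15 = 'p'
  'c' (pos 2) + 1 = pos 3 = 'd'
Result: ntssqpd

ntssqpd


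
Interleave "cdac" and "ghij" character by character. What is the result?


Interleaving "cdac" and "ghij":
  Position 0: 'c' from first, 'g' from second => "cg"
  Position 1: 'd' from first, 'h' from second => "dh"
  Position 2: 'a' from first, 'i' from second => "ai"
  Position 3: 'c' from first, 'j' from second => "cj"
Result: cgdhaicj

cgdhaicj


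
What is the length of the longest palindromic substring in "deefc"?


Input: "deefc"
Checking substrings for palindromes:
  [1:3] "ee" (len 2) => palindrome
Longest palindromic substring: "ee" with length 2

2


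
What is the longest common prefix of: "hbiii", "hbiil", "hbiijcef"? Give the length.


Words: hbiii, hbiil, hbiijcef
  Position 0: all 'h' => match
  Position 1: all 'b' => match
  Position 2: all 'i' => match
  Position 3: all 'i' => match
  Position 4: ('i', 'l', 'j') => mismatch, stop
LCP = "hbii" (length 4)

4


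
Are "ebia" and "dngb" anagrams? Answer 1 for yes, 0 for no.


Strings: "ebia", "dngb"
Sorted first:  abei
Sorted second: bdgn
Differ at position 0: 'a' vs 'b' => not anagrams

0


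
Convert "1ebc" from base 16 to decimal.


Input: "1ebc" in base 16
Positional expansion:
  Digit '1' (value 1) x 16^3 = 4096
  Digit 'e' (value 14) x 16^2 = 3584
  Digit 'b' (value 11) x 16^1 = 176
  Digit 'c' (value 12) x 16^0 = 12
Sum = 7868

7868


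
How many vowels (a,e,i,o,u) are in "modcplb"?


Input: modcplb
Checking each character:
  'm' at position 0: consonant
  'o' at position 1: vowel (running total: 1)
  'd' at position 2: consonant
  'c' at position 3: consonant
  'p' at position 4: consonant
  'l' at position 5: consonant
  'b' at position 6: consonant
Total vowels: 1

1


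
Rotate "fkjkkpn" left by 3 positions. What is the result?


Input: "fkjkkpn", rotate left by 3
First 3 characters: "fkj"
Remaining characters: "kkpn"
Concatenate remaining + first: "kkpn" + "fkj" = "kkpnfkj"

kkpnfkj


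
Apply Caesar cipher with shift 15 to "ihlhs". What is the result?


Caesar cipher: shift "ihlhs" by 15
  'i' (pos 8) + 15 = pos 23 = 'x'
  'h' (pos 7) + 15 = pos 22 = 'w'
  'l' (pos 11) + 15 = pos 0 = 'a'
  'h' (pos 7) + 15 = pos 22 = 'w'
  's' (pos 18) + 15 = pos 7 = 'h'
Result: xwawh

xwawh


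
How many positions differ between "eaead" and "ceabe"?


Comparing "eaead" and "ceabe" position by position:
  Position 0: 'e' vs 'c' => DIFFER
  Position 1: 'a' vs 'e' => DIFFER
  Position 2: 'e' vs 'a' => DIFFER
  Position 3: 'a' vs 'b' => DIFFER
  Position 4: 'd' vs 'e' => DIFFER
Positions that differ: 5

5


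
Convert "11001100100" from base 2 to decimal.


Input: "11001100100" in base 2
Positional expansion:
  Digit '1' (value 1) x 2^10 = 1024
  Digit '1' (value 1) x 2^9 = 512
  Digit '0' (value 0) x 2^8 = 0
  Digit '0' (value 0) x 2^7 = 0
  Digit '1' (value 1) x 2^6 = 64
  Digit '1' (value 1) x 2^5 = 32
  Digit '0' (value 0) x 2^4 = 0
  Digit '0' (value 0) x 2^3 = 0
  Digit '1' (value 1) x 2^2 = 4
  Digit '0' (value 0) x 2^1 = 0
  Digit '0' (value 0) x 2^0 = 0
Sum = 1636

1636


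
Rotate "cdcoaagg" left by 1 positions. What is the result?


Input: "cdcoaagg", rotate left by 1
First 1 characters: "c"
Remaining characters: "dcoaagg"
Concatenate remaining + first: "dcoaagg" + "c" = "dcoaaggc"

dcoaaggc


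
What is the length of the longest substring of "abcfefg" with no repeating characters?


Input: "abcfefg"
Sliding window (track last position of each char):
  Position 0 ('a'): window [0,0] length 1 -- new best
  Position 1 ('b'): window [0,1] length 2 -- new best
  Position 2 ('c'): window [0,2] length 3 -- new best
  Position 3 ('f'): window [0,3] length 4 -- new best
  Position 4 ('e'): window [0,4] length 5 -- new best
  Position 5 ('f'): repeat (last at 3), move window start to 4
  Position 5 ('f'): window [4,5] length 2
  Position 6 ('g'): window [4,6] length 3
Longest substring with no repeats: "abcfe" with length 5

5


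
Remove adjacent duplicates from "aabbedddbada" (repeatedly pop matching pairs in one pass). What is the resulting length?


Input: aabbedddbada
Stack-based adjacent duplicate removal:
  Read 'a': push. Stack: a
  Read 'a': matches stack top 'a' => pop. Stack: (empty)
  Read 'b': push. Stack: b
  Read 'b': matches stack top 'b' => pop. Stack: (empty)
  Read 'e': push. Stack: e
  Read 'd': push. Stack: ed
  Read 'd': matches stack top 'd' => pop. Stack: e
  Read 'd': push. Stack: ed
  Read 'b': push. Stack: edb
  Read 'a': push. Stack: edba
  Read 'd': push. Stack: edbad
  Read 'a': push. Stack: edbada
Final stack: "edbada" (length 6)

6


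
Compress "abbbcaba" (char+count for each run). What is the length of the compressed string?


Input: abbbcaba
Runs:
  'a' x 1 => "a1"
  'b' x 3 => "b3"
  'c' x 1 => "c1"
  'a' x 1 => "a1"
  'b' x 1 => "b1"
  'a' x 1 => "a1"
Compressed: "a1b3c1a1b1a1"
Compressed length: 12

12


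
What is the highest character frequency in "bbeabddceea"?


Input: bbeabddceea
Character counts:
  'a': 2
  'b': 3
  'c': 1
  'd': 2
  'e': 3
Maximum frequency: 3

3


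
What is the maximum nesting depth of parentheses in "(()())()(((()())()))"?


Input: "(()())()(((()())()))"
Tracking depth:
  Position 0 '(': depth becomes 1
  Position 1 '(': depth becomes 2
  Position 2 ')': depth becomes 1
  Position 3 '(': depth becomes 2
  Position 4 ')': depth becomes 1
  Position 5 ')': depth becomes 0
  Position 6 '(': depth becomes 1
  Position 7 ')': depth becomes 0
  Position 8 '(': depth becomes 1
  Position 9 '(': depth becomes 2
  Position 10 '(': depth becomes 3
  Position 11 '(': depth becomes 4
  Position 12 ')': depth becomes 3
  Position 13 '(': depth becomes 4
  Position 14 ')': depth becomes 3
  Position 15 ')': depth becomes 2
  Position 16 '(': depth becomes 3
  Position 17 ')': depth becomes 2
  Position 18 ')': depth becomes 1
  Position 19 ')': depth becomes 0
Maximum depth reached: 4

4


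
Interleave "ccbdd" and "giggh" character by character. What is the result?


Interleaving "ccbdd" and "giggh":
  Position 0: 'c' from first, 'g' from second => "cg"
  Position 1: 'c' from first, 'i' from second => "ci"
  Position 2: 'b' from first, 'g' from second => "bg"
  Position 3: 'd' from first, 'g' from second => "dg"
  Position 4: 'd' from first, 'h' from second => "dh"
Result: cgcibgdgdh

cgcibgdgdh


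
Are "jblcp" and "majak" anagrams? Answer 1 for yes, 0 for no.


Strings: "jblcp", "majak"
Sorted first:  bcjlp
Sorted second: aajkm
Differ at position 0: 'b' vs 'a' => not anagrams

0


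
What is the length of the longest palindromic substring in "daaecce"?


Input: "daaecce"
Checking substrings for palindromes:
  [3:7] "ecce" (len 4) => palindrome
  [1:3] "aa" (len 2) => palindrome
  [4:6] "cc" (len 2) => palindrome
Longest palindromic substring: "ecce" with length 4

4


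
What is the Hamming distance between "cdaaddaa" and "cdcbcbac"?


Comparing "cdaaddaa" and "cdcbcbac" position by position:
  Position 0: 'c' vs 'c' => same
  Position 1: 'd' vs 'd' => same
  Position 2: 'a' vs 'c' => differ
  Position 3: 'a' vs 'b' => differ
  Position 4: 'd' vs 'c' => differ
  Position 5: 'd' vs 'b' => differ
  Position 6: 'a' vs 'a' => same
  Position 7: 'a' vs 'c' => differ
Total differences (Hamming distance): 5

5


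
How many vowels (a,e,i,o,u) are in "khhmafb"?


Input: khhmafb
Checking each character:
  'k' at position 0: consonant
  'h' at position 1: consonant
  'h' at position 2: consonant
  'm' at position 3: consonant
  'a' at position 4: vowel (running total: 1)
  'f' at position 5: consonant
  'b' at position 6: consonant
Total vowels: 1

1


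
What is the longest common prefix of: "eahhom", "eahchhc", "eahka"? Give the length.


Words: eahhom, eahchhc, eahka
  Position 0: all 'e' => match
  Position 1: all 'a' => match
  Position 2: all 'h' => match
  Position 3: ('h', 'c', 'k') => mismatch, stop
LCP = "eah" (length 3)

3


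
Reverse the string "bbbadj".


Input: bbbadj
Reading characters right to left:
  Position 5: 'j'
  Position 4: 'd'
  Position 3: 'a'
  Position 2: 'b'
  Position 1: 'b'
  Position 0: 'b'
Reversed: jdabbb

jdabbb


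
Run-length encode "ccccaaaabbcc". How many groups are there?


Input: ccccaaaabbcc
Scanning for consecutive runs:
  Group 1: 'c' x 4 (positions 0-3)
  Group 2: 'a' x 4 (positions 4-7)
  Group 3: 'b' x 2 (positions 8-9)
  Group 4: 'c' x 2 (positions 10-11)
Total groups: 4

4


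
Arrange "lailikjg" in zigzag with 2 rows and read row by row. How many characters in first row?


Zigzag "lailikjg" into 2 rows:
Placing characters:
  'l' => row 0
  'a' => row 1
  'i' => row 0
  'l' => row 1
  'i' => row 0
  'k' => row 1
  'j' => row 0
  'g' => row 1
Rows:
  Row 0: "liij"
  Row 1: "alkg"
First row length: 4

4


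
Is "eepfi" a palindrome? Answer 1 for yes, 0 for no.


Input: eepfi
Reversed: ifpee
  Compare pos 0 ('e') with pos 4 ('i'): MISMATCH
  Compare pos 1 ('e') with pos 3 ('f'): MISMATCH
Result: not a palindrome

0


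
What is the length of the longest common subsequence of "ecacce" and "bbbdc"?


LCS of "ecacce" and "bbbdc"
DP table:
           b    b    b    d    c
      0    0    0    0    0    0
  e   0    0    0    0    0    0
  c   0    0    0    0    0    1
  a   0    0    0    0    0    1
  c   0    0    0    0    0    1
  c   0    0    0    0    0    1
  e   0    0    0    0    0    1
LCS length = dp[6][5] = 1

1


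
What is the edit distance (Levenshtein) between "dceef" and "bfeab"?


Computing edit distance: "dceef" -> "bfeab"
DP table:
           b    f    e    a    b
      0    1    2    3    4    5
  d   1    1    2    3    4    5
  c   2    2    2    3    4    5
  e   3    3    3    2    3    4
  e   4    4    4    3    3    4
  f   5    5    4    4    4    4
Edit distance = dp[5][5] = 4

4


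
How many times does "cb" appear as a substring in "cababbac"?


Searching for "cb" in "cababbac"
Scanning each position:
  Position 0: "ca" => no
  Position 1: "ab" => no
  Position 2: "ba" => no
  Position 3: "ab" => no
  Position 4: "bb" => no
  Position 5: "ba" => no
  Position 6: "ac" => no
Total occurrences: 0

0


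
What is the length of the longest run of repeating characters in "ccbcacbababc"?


Input: "ccbcacbababc"
Scanning for longest run:
  Position 1 ('c'): continues run of 'c', length=2
  Position 2 ('b'): new char, reset run to 1
  Position 3 ('c'): new char, reset run to 1
  Position 4 ('a'): new char, reset run to 1
  Position 5 ('c'): new char, reset run to 1
  Position 6 ('b'): new char, reset run to 1
  Position 7 ('a'): new char, reset run to 1
  Position 8 ('b'): new char, reset run to 1
  Position 9 ('a'): new char, reset run to 1
  Position 10 ('b'): new char, reset run to 1
  Position 11 ('c'): new char, reset run to 1
Longest run: 'c' with length 2

2


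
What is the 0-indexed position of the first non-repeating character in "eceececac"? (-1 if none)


Input: eceececac
Character frequencies:
  'a': 1
  'c': 4
  'e': 4
Scanning left to right for freq == 1:
  Position 0 ('e'): freq=4, skip
  Position 1 ('c'): freq=4, skip
  Position 2 ('e'): freq=4, skip
  Position 3 ('e'): freq=4, skip
  Position 4 ('c'): freq=4, skip
  Position 5 ('e'): freq=4, skip
  Position 6 ('c'): freq=4, skip
  Position 7 ('a'): unique! => answer = 7

7


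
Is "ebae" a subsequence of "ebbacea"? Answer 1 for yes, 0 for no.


Check if "ebae" is a subsequence of "ebbacea"
Greedy scan:
  Position 0 ('e'): matches sub[0] = 'e'
  Position 1 ('b'): matches sub[1] = 'b'
  Position 2 ('b'): no match needed
  Position 3 ('a'): matches sub[2] = 'a'
  Position 4 ('c'): no match needed
  Position 5 ('e'): matches sub[3] = 'e'
  Position 6 ('a'): no match needed
All 4 characters matched => is a subsequence

1


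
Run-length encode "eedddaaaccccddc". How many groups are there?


Input: eedddaaaccccddc
Scanning for consecutive runs:
  Group 1: 'e' x 2 (positions 0-1)
  Group 2: 'd' x 3 (positions 2-4)
  Group 3: 'a' x 3 (positions 5-7)
  Group 4: 'c' x 4 (positions 8-11)
  Group 5: 'd' x 2 (positions 12-13)
  Group 6: 'c' x 1 (positions 14-14)
Total groups: 6

6


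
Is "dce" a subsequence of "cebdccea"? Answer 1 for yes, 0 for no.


Check if "dce" is a subsequence of "cebdccea"
Greedy scan:
  Position 0 ('c'): no match needed
  Position 1 ('e'): no match needed
  Position 2 ('b'): no match needed
  Position 3 ('d'): matches sub[0] = 'd'
  Position 4 ('c'): matches sub[1] = 'c'
  Position 5 ('c'): no match needed
  Position 6 ('e'): matches sub[2] = 'e'
  Position 7 ('a'): no match needed
All 3 characters matched => is a subsequence

1


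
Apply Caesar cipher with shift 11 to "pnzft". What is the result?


Caesar cipher: shift "pnzft" by 11
  'p' (pos 15) + 11 = pos 0 = 'a'
  'n' (pos 13) + 11 = pos 24 = 'y'
  'z' (pos 25) + 11 = pos 10 = 'k'
  'f' (pos 5) + 11 = pos 16 = 'q'
  't' (pos 19) + 11 = pos 4 = 'e'
Result: aykqe

aykqe


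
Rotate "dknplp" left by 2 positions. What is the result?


Input: "dknplp", rotate left by 2
First 2 characters: "dk"
Remaining characters: "nplp"
Concatenate remaining + first: "nplp" + "dk" = "nplpdk"

nplpdk


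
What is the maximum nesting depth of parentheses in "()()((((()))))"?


Input: "()()((((()))))"
Tracking depth:
  Position 0 '(': depth becomes 1
  Position 1 ')': depth becomes 0
  Position 2 '(': depth becomes 1
  Position 3 ')': depth becomes 0
  Position 4 '(': depth becomes 1
  Position 5 '(': depth becomes 2
  Position 6 '(': depth becomes 3
  Position 7 '(': depth becomes 4
  Position 8 '(': depth becomes 5
  Position 9 ')': depth becomes 4
  Position 10 ')': depth becomes 3
  Position 11 ')': depth becomes 2
  Position 12 ')': depth becomes 1
  Position 13 ')': depth becomes 0
Maximum depth reached: 5

5


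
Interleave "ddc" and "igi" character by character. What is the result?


Interleaving "ddc" and "igi":
  Position 0: 'd' from first, 'i' from second => "di"
  Position 1: 'd' from first, 'g' from second => "dg"
  Position 2: 'c' from first, 'i' from second => "ci"
Result: didgci

didgci


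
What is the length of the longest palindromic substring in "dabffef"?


Input: "dabffef"
Checking substrings for palindromes:
  [4:7] "fef" (len 3) => palindrome
  [3:5] "ff" (len 2) => palindrome
Longest palindromic substring: "fef" with length 3

3


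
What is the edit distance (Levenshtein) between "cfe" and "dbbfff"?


Computing edit distance: "cfe" -> "dbbfff"
DP table:
           d    b    b    f    f    f
      0    1    2    3    4    5    6
  c   1    1    2    3    4    5    6
  f   2    2    2    3    3    4    5
  e   3    3    3    3    4    4    5
Edit distance = dp[3][6] = 5

5


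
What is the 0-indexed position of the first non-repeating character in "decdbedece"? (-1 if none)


Input: decdbedece
Character frequencies:
  'b': 1
  'c': 2
  'd': 3
  'e': 4
Scanning left to right for freq == 1:
  Position 0 ('d'): freq=3, skip
  Position 1 ('e'): freq=4, skip
  Position 2 ('c'): freq=2, skip
  Position 3 ('d'): freq=3, skip
  Position 4 ('b'): unique! => answer = 4

4


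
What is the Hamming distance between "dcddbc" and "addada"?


Comparing "dcddbc" and "addada" position by position:
  Position 0: 'd' vs 'a' => differ
  Position 1: 'c' vs 'd' => differ
  Position 2: 'd' vs 'd' => same
  Position 3: 'd' vs 'a' => differ
  Position 4: 'b' vs 'd' => differ
  Position 5: 'c' vs 'a' => differ
Total differences (Hamming distance): 5

5


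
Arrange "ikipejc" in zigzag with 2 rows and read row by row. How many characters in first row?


Zigzag "ikipejc" into 2 rows:
Placing characters:
  'i' => row 0
  'k' => row 1
  'i' => row 0
  'p' => row 1
  'e' => row 0
  'j' => row 1
  'c' => row 0
Rows:
  Row 0: "iiec"
  Row 1: "kpj"
First row length: 4

4


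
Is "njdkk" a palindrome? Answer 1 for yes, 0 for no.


Input: njdkk
Reversed: kkdjn
  Compare pos 0 ('n') with pos 4 ('k'): MISMATCH
  Compare pos 1 ('j') with pos 3 ('k'): MISMATCH
Result: not a palindrome

0


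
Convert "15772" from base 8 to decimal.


Input: "15772" in base 8
Positional expansion:
  Digit '1' (value 1) x 8^4 = 4096
  Digit '5' (value 5) x 8^3 = 2560
  Digit '7' (value 7) x 8^2 = 448
  Digit '7' (value 7) x 8^1 = 56
  Digit '2' (value 2) x 8^0 = 2
Sum = 7162

7162


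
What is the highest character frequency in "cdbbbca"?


Input: cdbbbca
Character counts:
  'a': 1
  'b': 3
  'c': 2
  'd': 1
Maximum frequency: 3

3


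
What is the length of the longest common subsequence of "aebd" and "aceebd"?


LCS of "aebd" and "aceebd"
DP table:
           a    c    e    e    b    d
      0    0    0    0    0    0    0
  a   0    1    1    1    1    1    1
  e   0    1    1    2    2    2    2
  b   0    1    1    2    2    3    3
  d   0    1    1    2    2    3    4
LCS length = dp[4][6] = 4

4


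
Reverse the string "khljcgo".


Input: khljcgo
Reading characters right to left:
  Position 6: 'o'
  Position 5: 'g'
  Position 4: 'c'
  Position 3: 'j'
  Position 2: 'l'
  Position 1: 'h'
  Position 0: 'k'
Reversed: ogcjlhk

ogcjlhk


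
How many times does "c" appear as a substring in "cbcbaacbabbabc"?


Searching for "c" in "cbcbaacbabbabc"
Scanning each position:
  Position 0: "c" => MATCH
  Position 1: "b" => no
  Position 2: "c" => MATCH
  Position 3: "b" => no
  Position 4: "a" => no
  Position 5: "a" => no
  Position 6: "c" => MATCH
  Position 7: "b" => no
  Position 8: "a" => no
  Position 9: "b" => no
  Position 10: "b" => no
  Position 11: "a" => no
  Position 12: "b" => no
  Position 13: "c" => MATCH
Total occurrences: 4

4


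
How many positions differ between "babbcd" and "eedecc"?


Comparing "babbcd" and "eedecc" position by position:
  Position 0: 'b' vs 'e' => DIFFER
  Position 1: 'a' vs 'e' => DIFFER
  Position 2: 'b' vs 'd' => DIFFER
  Position 3: 'b' vs 'e' => DIFFER
  Position 4: 'c' vs 'c' => same
  Position 5: 'd' vs 'c' => DIFFER
Positions that differ: 5

5


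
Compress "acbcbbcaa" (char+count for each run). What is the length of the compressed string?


Input: acbcbbcaa
Runs:
  'a' x 1 => "a1"
  'c' x 1 => "c1"
  'b' x 1 => "b1"
  'c' x 1 => "c1"
  'b' x 2 => "b2"
  'c' x 1 => "c1"
  'a' x 2 => "a2"
Compressed: "a1c1b1c1b2c1a2"
Compressed length: 14

14


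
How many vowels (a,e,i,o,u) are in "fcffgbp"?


Input: fcffgbp
Checking each character:
  'f' at position 0: consonant
  'c' at position 1: consonant
  'f' at position 2: consonant
  'f' at position 3: consonant
  'g' at position 4: consonant
  'b' at position 5: consonant
  'p' at position 6: consonant
Total vowels: 0

0


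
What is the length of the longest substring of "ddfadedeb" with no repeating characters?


Input: "ddfadedeb"
Sliding window (track last position of each char):
  Position 0 ('d'): window [0,0] length 1 -- new best
  Position 1 ('d'): repeat (last at 0), move window start to 1
  Position 1 ('d'): window [1,1] length 1
  Position 2 ('f'): window [1,2] length 2 -- new best
  Position 3 ('a'): window [1,3] length 3 -- new best
  Position 4 ('d'): repeat (last at 1), move window start to 2
  Position 4 ('d'): window [2,4] length 3
  Position 5 ('e'): window [2,5] length 4 -- new best
  Position 6 ('d'): repeat (last at 4), move window start to 5
  Position 6 ('d'): window [5,6] length 2
  Position 7 ('e'): repeat (last at 5), move window start to 6
  Position 7 ('e'): window [6,7] length 2
  Position 8 ('b'): window [6,8] length 3
Longest substring with no repeats: "fade" with length 4

4


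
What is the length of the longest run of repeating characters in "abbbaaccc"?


Input: "abbbaaccc"
Scanning for longest run:
  Position 1 ('b'): new char, reset run to 1
  Position 2 ('b'): continues run of 'b', length=2
  Position 3 ('b'): continues run of 'b', length=3
  Position 4 ('a'): new char, reset run to 1
  Position 5 ('a'): continues run of 'a', length=2
  Position 6 ('c'): new char, reset run to 1
  Position 7 ('c'): continues run of 'c', length=2
  Position 8 ('c'): continues run of 'c', length=3
Longest run: 'b' with length 3

3


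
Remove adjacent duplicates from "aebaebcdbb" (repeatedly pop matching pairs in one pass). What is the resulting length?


Input: aebaebcdbb
Stack-based adjacent duplicate removal:
  Read 'a': push. Stack: a
  Read 'e': push. Stack: ae
  Read 'b': push. Stack: aeb
  Read 'a': push. Stack: aeba
  Read 'e': push. Stack: aebae
  Read 'b': push. Stack: aebaeb
  Read 'c': push. Stack: aebaebc
  Read 'd': push. Stack: aebaebcd
  Read 'b': push. Stack: aebaebcdb
  Read 'b': matches stack top 'b' => pop. Stack: aebaebcd
Final stack: "aebaebcd" (length 8)

8


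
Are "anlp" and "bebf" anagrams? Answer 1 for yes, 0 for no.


Strings: "anlp", "bebf"
Sorted first:  alnp
Sorted second: bbef
Differ at position 0: 'a' vs 'b' => not anagrams

0


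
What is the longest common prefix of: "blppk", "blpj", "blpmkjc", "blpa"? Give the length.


Words: blppk, blpj, blpmkjc, blpa
  Position 0: all 'b' => match
  Position 1: all 'l' => match
  Position 2: all 'p' => match
  Position 3: ('p', 'j', 'm', 'a') => mismatch, stop
LCP = "blp" (length 3)

3


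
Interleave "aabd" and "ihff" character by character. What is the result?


Interleaving "aabd" and "ihff":
  Position 0: 'a' from first, 'i' from second => "ai"
  Position 1: 'a' from first, 'h' from second => "ah"
  Position 2: 'b' from first, 'f' from second => "bf"
  Position 3: 'd' from first, 'f' from second => "df"
Result: aiahbfdf

aiahbfdf


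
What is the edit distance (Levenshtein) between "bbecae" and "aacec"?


Computing edit distance: "bbecae" -> "aacec"
DP table:
           a    a    c    e    c
      0    1    2    3    4    5
  b   1    1    2    3    4    5
  b   2    2    2    3    4    5
  e   3    3    3    3    3    4
  c   4    4    4    3    4    3
  a   5    4    4    4    4    4
  e   6    5    5    5    4    5
Edit distance = dp[6][5] = 5

5


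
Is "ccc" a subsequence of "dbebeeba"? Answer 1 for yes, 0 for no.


Check if "ccc" is a subsequence of "dbebeeba"
Greedy scan:
  Position 0 ('d'): no match needed
  Position 1 ('b'): no match needed
  Position 2 ('e'): no match needed
  Position 3 ('b'): no match needed
  Position 4 ('e'): no match needed
  Position 5 ('e'): no match needed
  Position 6 ('b'): no match needed
  Position 7 ('a'): no match needed
Only matched 0/3 characters => not a subsequence

0


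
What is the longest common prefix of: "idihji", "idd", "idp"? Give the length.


Words: idihji, idd, idp
  Position 0: all 'i' => match
  Position 1: all 'd' => match
  Position 2: ('i', 'd', 'p') => mismatch, stop
LCP = "id" (length 2)

2


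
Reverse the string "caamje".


Input: caamje
Reading characters right to left:
  Position 5: 'e'
  Position 4: 'j'
  Position 3: 'm'
  Position 2: 'a'
  Position 1: 'a'
  Position 0: 'c'
Reversed: ejmaac

ejmaac


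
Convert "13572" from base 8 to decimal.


Input: "13572" in base 8
Positional expansion:
  Digit '1' (value 1) x 8^4 = 4096
  Digit '3' (value 3) x 8^3 = 1536
  Digit '5' (value 5) x 8^2 = 320
  Digit '7' (value 7) x 8^1 = 56
  Digit '2' (value 2) x 8^0 = 2
Sum = 6010

6010


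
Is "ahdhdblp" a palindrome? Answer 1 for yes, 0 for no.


Input: ahdhdblp
Reversed: plbdhdha
  Compare pos 0 ('a') with pos 7 ('p'): MISMATCH
  Compare pos 1 ('h') with pos 6 ('l'): MISMATCH
  Compare pos 2 ('d') with pos 5 ('b'): MISMATCH
  Compare pos 3 ('h') with pos 4 ('d'): MISMATCH
Result: not a palindrome

0


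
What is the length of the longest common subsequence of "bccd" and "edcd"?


LCS of "bccd" and "edcd"
DP table:
           e    d    c    d
      0    0    0    0    0
  b   0    0    0    0    0
  c   0    0    0    1    1
  c   0    0    0    1    1
  d   0    0    1    1    2
LCS length = dp[4][4] = 2

2


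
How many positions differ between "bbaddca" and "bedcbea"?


Comparing "bbaddca" and "bedcbea" position by position:
  Position 0: 'b' vs 'b' => same
  Position 1: 'b' vs 'e' => DIFFER
  Position 2: 'a' vs 'd' => DIFFER
  Position 3: 'd' vs 'c' => DIFFER
  Position 4: 'd' vs 'b' => DIFFER
  Position 5: 'c' vs 'e' => DIFFER
  Position 6: 'a' vs 'a' => same
Positions that differ: 5

5


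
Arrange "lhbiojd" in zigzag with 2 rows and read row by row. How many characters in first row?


Zigzag "lhbiojd" into 2 rows:
Placing characters:
  'l' => row 0
  'h' => row 1
  'b' => row 0
  'i' => row 1
  'o' => row 0
  'j' => row 1
  'd' => row 0
Rows:
  Row 0: "lbod"
  Row 1: "hij"
First row length: 4

4


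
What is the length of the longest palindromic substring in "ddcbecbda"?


Input: "ddcbecbda"
Checking substrings for palindromes:
  [0:2] "dd" (len 2) => palindrome
Longest palindromic substring: "dd" with length 2

2


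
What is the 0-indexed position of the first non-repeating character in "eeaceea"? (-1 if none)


Input: eeaceea
Character frequencies:
  'a': 2
  'c': 1
  'e': 4
Scanning left to right for freq == 1:
  Position 0 ('e'): freq=4, skip
  Position 1 ('e'): freq=4, skip
  Position 2 ('a'): freq=2, skip
  Position 3 ('c'): unique! => answer = 3

3


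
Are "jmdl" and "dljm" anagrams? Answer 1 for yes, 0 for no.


Strings: "jmdl", "dljm"
Sorted first:  djlm
Sorted second: djlm
Sorted forms match => anagrams

1


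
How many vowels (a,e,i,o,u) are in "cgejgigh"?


Input: cgejgigh
Checking each character:
  'c' at position 0: consonant
  'g' at position 1: consonant
  'e' at position 2: vowel (running total: 1)
  'j' at position 3: consonant
  'g' at position 4: consonant
  'i' at position 5: vowel (running total: 2)
  'g' at position 6: consonant
  'h' at position 7: consonant
Total vowels: 2

2


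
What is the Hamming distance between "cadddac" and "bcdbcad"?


Comparing "cadddac" and "bcdbcad" position by position:
  Position 0: 'c' vs 'b' => differ
  Position 1: 'a' vs 'c' => differ
  Position 2: 'd' vs 'd' => same
  Position 3: 'd' vs 'b' => differ
  Position 4: 'd' vs 'c' => differ
  Position 5: 'a' vs 'a' => same
  Position 6: 'c' vs 'd' => differ
Total differences (Hamming distance): 5

5


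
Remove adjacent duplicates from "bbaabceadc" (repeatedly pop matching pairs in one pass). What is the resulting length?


Input: bbaabceadc
Stack-based adjacent duplicate removal:
  Read 'b': push. Stack: b
  Read 'b': matches stack top 'b' => pop. Stack: (empty)
  Read 'a': push. Stack: a
  Read 'a': matches stack top 'a' => pop. Stack: (empty)
  Read 'b': push. Stack: b
  Read 'c': push. Stack: bc
  Read 'e': push. Stack: bce
  Read 'a': push. Stack: bcea
  Read 'd': push. Stack: bcead
  Read 'c': push. Stack: bceadc
Final stack: "bceadc" (length 6)

6
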